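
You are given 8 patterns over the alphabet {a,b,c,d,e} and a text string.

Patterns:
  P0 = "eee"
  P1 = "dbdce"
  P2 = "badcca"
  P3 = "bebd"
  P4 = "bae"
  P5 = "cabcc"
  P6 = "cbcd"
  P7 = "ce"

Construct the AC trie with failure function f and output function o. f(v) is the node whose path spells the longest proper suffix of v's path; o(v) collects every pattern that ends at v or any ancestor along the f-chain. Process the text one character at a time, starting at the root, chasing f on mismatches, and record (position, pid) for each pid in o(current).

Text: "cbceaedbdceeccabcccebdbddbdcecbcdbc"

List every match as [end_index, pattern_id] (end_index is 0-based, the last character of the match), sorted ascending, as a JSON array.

Construct AC machine:
Trie (insert patterns):
  0='ε' goto b→9 c→19 d→4 e→1
  1='e' goto e→2
  2='ee' goto e→3
  3='eee' goto ·  ←P0
  4='d' goto b→5
  5='db' goto d→6
  6='dbd' goto c→7
  7='dbdc' goto e→8
  8='dbdce' goto ·  ←P1
  9='b' goto a→10 e→15
  10='ba' goto d→11 e→18
  11='bad' goto c→12
  12='badc' goto c→13
  13='badcc' goto a→14
  14='badcca' goto ·  ←P2
  15='be' goto b→16
  16='beb' goto d→17
  17='bebd' goto ·  ←P3
  18='bae' goto ·  ←P4
  19='c' goto a→20 b→24 e→27
  20='ca' goto b→21
  21='cab' goto c→22
  22='cabc' goto c→23
  23='cabcc' goto ·  ←P5
  24='cb' goto c→25
  25='cbc' goto d→26
  26='cbcd' goto ·  ←P6
  27='ce' goto ·  ←P7

Failure links (BFS by depth):
  n1('e'): parent n0 fail=0; on 'e' 0 → fail=0;  out ∅∪∅=∅
  n4('d'): parent n0 fail=0; on 'd' 0 → fail=0;  out ∅∪∅=∅
  n9('b'): parent n0 fail=0; on 'b' 0 → fail=0;  out ∅∪∅=∅
  n19('c'): parent n0 fail=0; on 'c' 0 → fail=0;  out ∅∪∅=∅
  n2('ee'): parent n1 fail=0; on 'e' 0 → fail=1;  out ∅∪∅=∅
  n5('db'): parent n4 fail=0; on 'b' 0 → fail=9;  out ∅∪∅=∅
  n10('ba'): parent n9 fail=0; on 'a' 0 → fail=0;  out ∅∪∅=∅
  n15('be'): parent n9 fail=0; on 'e' 0 → fail=1;  out ∅∪∅=∅
  n20('ca'): parent n19 fail=0; on 'a' 0 → fail=0;  out ∅∪∅=∅
  n24('cb'): parent n19 fail=0; on 'b' 0 → fail=9;  out ∅∪∅=∅
  n27('ce'): parent n19 fail=0; on 'e' 0 → fail=1;  out {7}∪∅={7}
  n3('eee'): parent n2 fail=1; on 'e' 1 → fail=2;  out {0}∪∅={0}
  n6('dbd'): parent n5 fail=9; on 'd' 9→0 → fail=4;  out ∅∪∅=∅
  n11('bad'): parent n10 fail=0; on 'd' 0 → fail=4;  out ∅∪∅=∅
  n16('beb'): parent n15 fail=1; on 'b' 1→0 → fail=9;  out ∅∪∅=∅
  n18('bae'): parent n10 fail=0; on 'e' 0 → fail=1;  out {4}∪∅={4}
  n21('cab'): parent n20 fail=0; on 'b' 0 → fail=9;  out ∅∪∅=∅
  n25('cbc'): parent n24 fail=9; on 'c' 9→0 → fail=19;  out ∅∪∅=∅
  n7('dbdc'): parent n6 fail=4; on 'c' 4→0 → fail=19;  out ∅∪∅=∅
  n12('badc'): parent n11 fail=4; on 'c' 4→0 → fail=19;  out ∅∪∅=∅
  n17('bebd'): parent n16 fail=9; on 'd' 9→0 → fail=4;  out {3}∪∅={3}
  n22('cabc'): parent n21 fail=9; on 'c' 9→0 → fail=19;  out ∅∪∅=∅
  n26('cbcd'): parent n25 fail=19; on 'd' 19→0 → fail=4;  out {6}∪∅={6}
  n8('dbdce'): parent n7 fail=19; on 'e' 19 → fail=27;  out {1}∪{7}={1,7}
  n13('badcc'): parent n12 fail=19; on 'c' 19→0 → fail=19;  out ∅∪∅=∅
  n23('cabcc'): parent n22 fail=19; on 'c' 19→0 → fail=19;  out {5}∪∅={5}
  n14('badcca'): parent n13 fail=19; on 'a' 19 → fail=20;  out {2}∪∅={2}

Text stream:
[0] read 'c'  n0⇒n19
[1] read 'b'  n19⇒n24
[2] read 'c'  n24⇒n25
[3] read 'e'  n25⇒n27 (via fail)  → match P7@[2:3]
[4] read 'a'  n27⇒n0 (via fail)
[5] read 'e'  n0⇒n1
[6] read 'd'  n1⇒n4 (via fail)
[7] read 'b'  n4⇒n5
[8] read 'd'  n5⇒n6
[9] read 'c'  n6⇒n7
[10] read 'e'  n7⇒n8  → match P1@[6:10],P7@[9:10]
[11] read 'e'  n8⇒n2 (via fail)
[12] read 'c'  n2⇒n19 (via fail)
[13] read 'c'  n19⇒n19 (via fail)
[14] read 'a'  n19⇒n20
[15] read 'b'  n20⇒n21
[16] read 'c'  n21⇒n22
[17] read 'c'  n22⇒n23  → match P5@[13:17]
[18] read 'c'  n23⇒n19 (via fail)
[19] read 'e'  n19⇒n27  → match P7@[18:19]
[20] read 'b'  n27⇒n9 (via fail)
[21] read 'd'  n9⇒n4 (via fail)
[22] read 'b'  n4⇒n5
[23] read 'd'  n5⇒n6
[24] read 'd'  n6⇒n4 (via fail)
[25] read 'b'  n4⇒n5
[26] read 'd'  n5⇒n6
[27] read 'c'  n6⇒n7
[28] read 'e'  n7⇒n8  → match P1@[24:28],P7@[27:28]
[29] read 'c'  n8⇒n19 (via fail)
[30] read 'b'  n19⇒n24
[31] read 'c'  n24⇒n25
[32] read 'd'  n25⇒n26  → match P6@[29:32]
[33] read 'b'  n26⇒n5 (via fail)
[34] read 'c'  n5⇒n19 (via fail)

Result: [[3,7],[10,1],[10,7],[17,5],[19,7],[28,1],[28,7],[32,6]]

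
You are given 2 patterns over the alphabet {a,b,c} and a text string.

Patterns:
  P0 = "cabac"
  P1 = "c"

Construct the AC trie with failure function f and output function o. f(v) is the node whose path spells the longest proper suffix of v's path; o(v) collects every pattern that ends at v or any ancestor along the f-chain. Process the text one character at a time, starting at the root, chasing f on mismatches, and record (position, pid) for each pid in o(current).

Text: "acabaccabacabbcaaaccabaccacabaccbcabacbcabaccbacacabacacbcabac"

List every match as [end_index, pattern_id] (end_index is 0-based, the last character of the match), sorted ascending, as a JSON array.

Build automaton:
Trie (insert patterns):
  0='ε' goto c→1
  1='c' goto a→2  ←P1
  2='ca' goto b→3
  3='cab' goto a→4
  4='caba' goto c→5
  5='cabac' goto ·  ←P0

BFS fail/out derivation:
  n1('c'): parent n0 fail=0; on 'c' 0 → fail=0;  out {1}∪∅={1}
  n2('ca'): parent n1 fail=0; on 'a' 0 → fail=0;  out ∅∪∅=∅
  n3('cab'): parent n2 fail=0; on 'b' 0 → fail=0;  out ∅∪∅=∅
  n4('caba'): parent n3 fail=0; on 'a' 0 → fail=0;  out ∅∪∅=∅
  n5('cabac'): parent n4 fail=0; on 'c' 0 → fail=1;  out {0}∪{1}={0,1}

Scan:
[0] read 'a'  n0⇒n0
[1] read 'c'  n0⇒n1  → match P1@[1:1]
[2] read 'a'  n1⇒n2
[3] read 'b'  n2⇒n3
[4] read 'a'  n3⇒n4
[5] read 'c'  n4⇒n5  → match P0@[1:5],P1@[5:5]
[6] read 'c'  n5⇒n1 (via fail)  → match P1@[6:6]
[7] read 'a'  n1⇒n2
[8] read 'b'  n2⇒n3
[9] read 'a'  n3⇒n4
[10] read 'c'  n4⇒n5  → match P0@[6:10],P1@[10:10]
[11] read 'a'  n5⇒n2 (via fail)
[12] read 'b'  n2⇒n3
[13] read 'b'  n3⇒n0 (via fail)
[14] read 'c'  n0⇒n1  → match P1@[14:14]
[15] read 'a'  n1⇒n2
[16] read 'a'  n2⇒n0 (via fail)
[17] read 'a'  n0⇒n0
[18] read 'c'  n0⇒n1  → match P1@[18:18]
[19] read 'c'  n1⇒n1 (via fail)  → match P1@[19:19]
[20] read 'a'  n1⇒n2
[21] read 'b'  n2⇒n3
[22] read 'a'  n3⇒n4
[23] read 'c'  n4⇒n5  → match P0@[19:23],P1@[23:23]
[24] read 'c'  n5⇒n1 (via fail)  → match P1@[24:24]
[25] read 'a'  n1⇒n2
[26] read 'c'  n2⇒n1 (via fail)  → match P1@[26:26]
[27] read 'a'  n1⇒n2
[28] read 'b'  n2⇒n3
[29] read 'a'  n3⇒n4
[30] read 'c'  n4⇒n5  → match P0@[26:30],P1@[30:30]
[31] read 'c'  n5⇒n1 (via fail)  → match P1@[31:31]
[32] read 'b'  n1⇒n0 (via fail)
[33] read 'c'  n0⇒n1  → match P1@[33:33]
[34] read 'a'  n1⇒n2
[35] read 'b'  n2⇒n3
[36] read 'a'  n3⇒n4
[37] read 'c'  n4⇒n5  → match P0@[33:37],P1@[37:37]
[38] read 'b'  n5⇒n0 (via fail)
[39] read 'c'  n0⇒n1  → match P1@[39:39]
[40] read 'a'  n1⇒n2
[41] read 'b'  n2⇒n3
[42] read 'a'  n3⇒n4
[43] read 'c'  n4⇒n5  → match P0@[39:43],P1@[43:43]
[44] read 'c'  n5⇒n1 (via fail)  → match P1@[44:44]
[45] read 'b'  n1⇒n0 (via fail)
[46] read 'a'  n0⇒n0
[47] read 'c'  n0⇒n1  → match P1@[47:47]
[48] read 'a'  n1⇒n2
[49] read 'c'  n2⇒n1 (via fail)  → match P1@[49:49]
[50] read 'a'  n1⇒n2
[51] read 'b'  n2⇒n3
[52] read 'a'  n3⇒n4
[53] read 'c'  n4⇒n5  → match P0@[49:53],P1@[53:53]
[54] read 'a'  n5⇒n2 (via fail)
[55] read 'c'  n2⇒n1 (via fail)  → match P1@[55:55]
[56] read 'b'  n1⇒n0 (via fail)
[57] read 'c'  n0⇒n1  → match P1@[57:57]
[58] read 'a'  n1⇒n2
[59] read 'b'  n2⇒n3
[60] read 'a'  n3⇒n4
[61] read 'c'  n4⇒n5  → match P0@[57:61],P1@[61:61]

Matches: [[1,1],[5,0],[5,1],[6,1],[10,0],[10,1],[14,1],[18,1],[19,1],[23,0],[23,1],[24,1],[26,1],[30,0],[30,1],[31,1],[33,1],[37,0],[37,1],[39,1],[43,0],[43,1],[44,1],[47,1],[49,1],[53,0],[53,1],[55,1],[57,1],[61,0],[61,1]]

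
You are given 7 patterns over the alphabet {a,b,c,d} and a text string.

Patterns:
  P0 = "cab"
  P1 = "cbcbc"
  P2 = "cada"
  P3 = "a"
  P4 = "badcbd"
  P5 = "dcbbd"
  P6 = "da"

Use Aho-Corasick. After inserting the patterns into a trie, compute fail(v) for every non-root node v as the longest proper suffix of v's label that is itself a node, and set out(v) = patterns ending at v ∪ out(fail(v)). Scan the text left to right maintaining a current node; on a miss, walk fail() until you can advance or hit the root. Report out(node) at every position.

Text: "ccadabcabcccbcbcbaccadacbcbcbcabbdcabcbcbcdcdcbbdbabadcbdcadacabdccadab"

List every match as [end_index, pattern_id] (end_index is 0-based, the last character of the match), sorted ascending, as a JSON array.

Build automaton:
Trie (insert patterns):
  0='ε' goto a→10 b→11 c→1 d→17
  1='c' goto a→2 b→4
  2='ca' goto b→3 d→8
  3='cab' goto ·  [P0 ends]
  4='cb' goto c→5
  5='cbc' goto b→6
  6='cbcb' goto c→7
  7='cbcbc' goto ·  [P1 ends]
  8='cad' goto a→9
  9='cada' goto ·  [P2 ends]
  10='a' goto ·  [P3 ends]
  11='b' goto a→12
  12='ba' goto d→13
  13='bad' goto c→14
  14='badc' goto b→15
  15='badcb' goto d→16
  16='badcbd' goto ·  [P4 ends]
  17='d' goto a→22 c→18
  18='dc' goto b→19
  19='dcb' goto b→20
  20='dcbb' goto d→21
  21='dcbbd' goto ·  [P5 ends]
  22='da' goto ·  [P6 ends]

BFS fail/out derivation:
  n1('c'): parent n0 fail=0; on 'c' 0 → fail=0;  out ∅∪∅=∅
  n10('a'): parent n0 fail=0; on 'a' 0 → fail=0;  out {3}∪∅={3}
  n11('b'): parent n0 fail=0; on 'b' 0 → fail=0;  out ∅∪∅=∅
  n17('d'): parent n0 fail=0; on 'd' 0 → fail=0;  out ∅∪∅=∅
  n2('ca'): parent n1 fail=0; on 'a' 0 → fail=10;  out ∅∪{3}={3}
  n4('cb'): parent n1 fail=0; on 'b' 0 → fail=11;  out ∅∪∅=∅
  n12('ba'): parent n11 fail=0; on 'a' 0 → fail=10;  out ∅∪{3}={3}
  n18('dc'): parent n17 fail=0; on 'c' 0 → fail=1;  out ∅∪∅=∅
  n22('da'): parent n17 fail=0; on 'a' 0 → fail=10;  out {6}∪{3}={3,6}
  n3('cab'): parent n2 fail=10; on 'b' 10→0 → fail=11;  out {0}∪∅={0}
  n5('cbc'): parent n4 fail=11; on 'c' 11→0 → fail=1;  out ∅∪∅=∅
  n8('cad'): parent n2 fail=10; on 'd' 10→0 → fail=17;  out ∅∪∅=∅
  n13('bad'): parent n12 fail=10; on 'd' 10→0 → fail=17;  out ∅∪∅=∅
  n19('dcb'): parent n18 fail=1; on 'b' 1 → fail=4;  out ∅∪∅=∅
  n6('cbcb'): parent n5 fail=1; on 'b' 1 → fail=4;  out ∅∪∅=∅
  n9('cada'): parent n8 fail=17; on 'a' 17 → fail=22;  out {2}∪{3,6}={2,3,6}
  n14('badc'): parent n13 fail=17; on 'c' 17 → fail=18;  out ∅∪∅=∅
  n20('dcbb'): parent n19 fail=4; on 'b' 4→11→0 → fail=11;  out ∅∪∅=∅
  n7('cbcbc'): parent n6 fail=4; on 'c' 4 → fail=5;  out {1}∪∅={1}
  n15('badcb'): parent n14 fail=18; on 'b' 18 → fail=19;  out ∅∪∅=∅
  n21('dcbbd'): parent n20 fail=11; on 'd' 11→0 → fail=17;  out {5}∪∅={5}
  n16('badcbd'): parent n15 fail=19; on 'd' 19→4→11→0 → fail=17;  out {4}∪∅={4}

Run:
i=0 'c': node 0→1
i=1 'c': node 1→1 (via fail)
i=2 'a': node 1→2  ** P3@[2:2]
i=3 'd': node 2→8
i=4 'a': node 8→9  ** P2@[1:4],P3@[4:4],P6@[3:4]
i=5 'b': node 9→11 (via fail)
i=6 'c': node 11→1 (via fail)
i=7 'a': node 1→2  ** P3@[7:7]
i=8 'b': node 2→3  ** P0@[6:8]
i=9 'c': node 3→1 (via fail)
i=10 'c': node 1→1 (via fail)
i=11 'c': node 1→1 (via fail)
i=12 'b': node 1→4
i=13 'c': node 4→5
i=14 'b': node 5→6
i=15 'c': node 6→7  ** P1@[11:15]
i=16 'b': node 7→6 (via fail)
i=17 'a': node 6→12 (via fail)  ** P3@[17:17]
i=18 'c': node 12→1 (via fail)
i=19 'c': node 1→1 (via fail)
i=20 'a': node 1→2  ** P3@[20:20]
i=21 'd': node 2→8
i=22 'a': node 8→9  ** P2@[19:22],P3@[22:22],P6@[21:22]
i=23 'c': node 9→1 (via fail)
i=24 'b': node 1→4
i=25 'c': node 4→5
i=26 'b': node 5→6
i=27 'c': node 6→7  ** P1@[23:27]
i=28 'b': node 7→6 (via fail)
i=29 'c': node 6→7  ** P1@[25:29]
i=30 'a': node 7→2 (via fail)  ** P3@[30:30]
i=31 'b': node 2→3  ** P0@[29:31]
i=32 'b': node 3→11 (via fail)
i=33 'd': node 11→17 (via fail)
i=34 'c': node 17→18
i=35 'a': node 18→2 (via fail)  ** P3@[35:35]
i=36 'b': node 2→3  ** P0@[34:36]
i=37 'c': node 3→1 (via fail)
i=38 'b': node 1→4
i=39 'c': node 4→5
i=40 'b': node 5→6
i=41 'c': node 6→7  ** P1@[37:41]
i=42 'd': node 7→17 (via fail)
i=43 'c': node 17→18
i=44 'd': node 18→17 (via fail)
i=45 'c': node 17→18
i=46 'b': node 18→19
i=47 'b': node 19→20
i=48 'd': node 20→21  ** P5@[44:48]
i=49 'b': node 21→11 (via fail)
i=50 'a': node 11→12  ** P3@[50:50]
i=51 'b': node 12→11 (via fail)
i=52 'a': node 11→12  ** P3@[52:52]
i=53 'd': node 12→13
i=54 'c': node 13→14
i=55 'b': node 14→15
i=56 'd': node 15→16  ** P4@[51:56]
i=57 'c': node 16→18 (via fail)
i=58 'a': node 18→2 (via fail)  ** P3@[58:58]
i=59 'd': node 2→8
i=60 'a': node 8→9  ** P2@[57:60],P3@[60:60],P6@[59:60]
i=61 'c': node 9→1 (via fail)
i=62 'a': node 1→2  ** P3@[62:62]
i=63 'b': node 2→3  ** P0@[61:63]
i=64 'd': node 3→17 (via fail)
i=65 'c': node 17→18
i=66 'c': node 18→1 (via fail)
i=67 'a': node 1→2  ** P3@[67:67]
i=68 'd': node 2→8
i=69 'a': node 8→9  ** P2@[66:69],P3@[69:69],P6@[68:69]
i=70 'b': node 9→11 (via fail)

Matches: [[2,3],[4,2],[4,3],[4,6],[7,3],[8,0],[15,1],[17,3],[20,3],[22,2],[22,3],[22,6],[27,1],[29,1],[30,3],[31,0],[35,3],[36,0],[41,1],[48,5],[50,3],[52,3],[56,4],[58,3],[60,2],[60,3],[60,6],[62,3],[63,0],[67,3],[69,2],[69,3],[69,6]]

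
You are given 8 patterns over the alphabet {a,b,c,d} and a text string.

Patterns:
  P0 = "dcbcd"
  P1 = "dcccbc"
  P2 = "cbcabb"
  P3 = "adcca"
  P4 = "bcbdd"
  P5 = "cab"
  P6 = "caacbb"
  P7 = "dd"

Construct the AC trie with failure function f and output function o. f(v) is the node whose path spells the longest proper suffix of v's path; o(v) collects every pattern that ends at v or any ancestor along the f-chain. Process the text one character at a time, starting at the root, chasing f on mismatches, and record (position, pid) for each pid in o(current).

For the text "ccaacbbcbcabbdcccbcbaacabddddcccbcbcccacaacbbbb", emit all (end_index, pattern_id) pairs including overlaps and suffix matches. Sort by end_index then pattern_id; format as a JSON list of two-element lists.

Construct AC machine:
Trie (insert patterns):
  n0 'ε': a→16 b→21 c→10 d→1
  n1 'd': c→2 d→32
  n2 'dc': b→3 c→6
  n3 'dcb': c→4
  n4 'dcbc': d→5
  n5 'dcbcd': ·  ←P0
  n6 'dcc': c→7
  n7 'dccc': b→8
  n8 'dcccb': c→9
  n9 'dcccbc': ·  ←P1
  n10 'c': a→26 b→11
  n11 'cb': c→12
  n12 'cbc': a→13
  n13 'cbca': b→14
  n14 'cbcab': b→15
  n15 'cbcabb': ·  ←P2
  n16 'a': d→17
  n17 'ad': c→18
  n18 'adc': c→19
  n19 'adcc': a→20
  n20 'adcca': ·  ←P3
  n21 'b': c→22
  n22 'bc': b→23
  n23 'bcb': d→24
  n24 'bcbd': d→25
  n25 'bcbdd': ·  ←P4
  n26 'ca': a→28 b→27
  n27 'cab': ·  ←P5
  n28 'caa': c→29
  n29 'caac': b→30
  n30 'caacb': b→31
  n31 'caacbb': ·  ←P6
  n32 'dd': ·  ←P7

BFS fail/out derivation:
  n1('d'): parent n0 fail=0; on 'd' 0 → fail=0;  out ∅∪∅=∅
  n10('c'): parent n0 fail=0; on 'c' 0 → fail=0;  out ∅∪∅=∅
  n16('a'): parent n0 fail=0; on 'a' 0 → fail=0;  out ∅∪∅=∅
  n21('b'): parent n0 fail=0; on 'b' 0 → fail=0;  out ∅∪∅=∅
  n2('dc'): parent n1 fail=0; on 'c' 0 → fail=10;  out ∅∪∅=∅
  n11('cb'): parent n10 fail=0; on 'b' 0 → fail=21;  out ∅∪∅=∅
  n17('ad'): parent n16 fail=0; on 'd' 0 → fail=1;  out ∅∪∅=∅
  n22('bc'): parent n21 fail=0; on 'c' 0 → fail=10;  out ∅∪∅=∅
  n26('ca'): parent n10 fail=0; on 'a' 0 → fail=16;  out ∅∪∅=∅
  n32('dd'): parent n1 fail=0; on 'd' 0 → fail=1;  out {7}∪∅={7}
  n3('dcb'): parent n2 fail=10; on 'b' 10 → fail=11;  out ∅∪∅=∅
  n6('dcc'): parent n2 fail=10; on 'c' 10→0 → fail=10;  out ∅∪∅=∅
  n12('cbc'): parent n11 fail=21; on 'c' 21 → fail=22;  out ∅∪∅=∅
  n18('adc'): parent n17 fail=1; on 'c' 1 → fail=2;  out ∅∪∅=∅
  n23('bcb'): parent n22 fail=10; on 'b' 10 → fail=11;  out ∅∪∅=∅
  n27('cab'): parent n26 fail=16; on 'b' 16→0 → fail=21;  out {5}∪∅={5}
  n28('caa'): parent n26 fail=16; on 'a' 16→0 → fail=16;  out ∅∪∅=∅
  n4('dcbc'): parent n3 fail=11; on 'c' 11 → fail=12;  out ∅∪∅=∅
  n7('dccc'): parent n6 fail=10; on 'c' 10→0 → fail=10;  out ∅∪∅=∅
  n13('cbca'): parent n12 fail=22; on 'a' 22→10 → fail=26;  out ∅∪∅=∅
  n19('adcc'): parent n18 fail=2; on 'c' 2 → fail=6;  out ∅∪∅=∅
  n24('bcbd'): parent n23 fail=11; on 'd' 11→21→0 → fail=1;  out ∅∪∅=∅
  n29('caac'): parent n28 fail=16; on 'c' 16→0 → fail=10;  out ∅∪∅=∅
  n5('dcbcd'): parent n4 fail=12; on 'd' 12→22→10→0 → fail=1;  out {0}∪∅={0}
  n8('dcccb'): parent n7 fail=10; on 'b' 10 → fail=11;  out ∅∪∅=∅
  n14('cbcab'): parent n13 fail=26; on 'b' 26 → fail=27;  out ∅∪{5}={5}
  n20('adcca'): parent n19 fail=6; on 'a' 6→10 → fail=26;  out {3}∪∅={3}
  n25('bcbdd'): parent n24 fail=1; on 'd' 1 → fail=32;  out {4}∪{7}={4,7}
  n30('caacb'): parent n29 fail=10; on 'b' 10 → fail=11;  out ∅∪∅=∅
  n9('dcccbc'): parent n8 fail=11; on 'c' 11 → fail=12;  out {1}∪∅={1}
  n15('cbcabb'): parent n14 fail=27; on 'b' 27→21→0 → fail=21;  out {2}∪∅={2}
  n31('caacbb'): parent n30 fail=11; on 'b' 11→21→0 → fail=21;  out {6}∪∅={6}

Run:
[0] read 'c'  n0⇒n10
[1] read 'c'  n10⇒n10 (via fail)
[2] read 'a'  n10⇒n26
[3] read 'a'  n26⇒n28
[4] read 'c'  n28⇒n29
[5] read 'b'  n29⇒n30
[6] read 'b'  n30⇒n31  ** P6@[1:6]
[7] read 'c'  n31⇒n22 (via fail)
[8] read 'b'  n22⇒n23
[9] read 'c'  n23⇒n12 (via fail)
[10] read 'a'  n12⇒n13
[11] read 'b'  n13⇒n14  ** P5@[9:11]
[12] read 'b'  n14⇒n15  ** P2@[7:12]
[13] read 'd'  n15⇒n1 (via fail)
[14] read 'c'  n1⇒n2
[15] read 'c'  n2⇒n6
[16] read 'c'  n6⇒n7
[17] read 'b'  n7⇒n8
[18] read 'c'  n8⇒n9  ** P1@[13:18]
[19] read 'b'  n9⇒n23 (via fail)
[20] read 'a'  n23⇒n16 (via fail)
[21] read 'a'  n16⇒n16 (via fail)
[22] read 'c'  n16⇒n10 (via fail)
[23] read 'a'  n10⇒n26
[24] read 'b'  n26⇒n27  ** P5@[22:24]
[25] read 'd'  n27⇒n1 (via fail)
[26] read 'd'  n1⇒n32  ** P7@[25:26]
[27] read 'd'  n32⇒n32 (via fail)  ** P7@[26:27]
[28] read 'd'  n32⇒n32 (via fail)  ** P7@[27:28]
[29] read 'c'  n32⇒n2 (via fail)
[30] read 'c'  n2⇒n6
[31] read 'c'  n6⇒n7
[32] read 'b'  n7⇒n8
[33] read 'c'  n8⇒n9  ** P1@[28:33]
[34] read 'b'  n9⇒n23 (via fail)
[35] read 'c'  n23⇒n12 (via fail)
[36] read 'c'  n12⇒n10 (via fail)
[37] read 'c'  n10⇒n10 (via fail)
[38] read 'a'  n10⇒n26
[39] read 'c'  n26⇒n10 (via fail)
[40] read 'a'  n10⇒n26
[41] read 'a'  n26⇒n28
[42] read 'c'  n28⇒n29
[43] read 'b'  n29⇒n30
[44] read 'b'  n30⇒n31  ** P6@[39:44]
[45] read 'b'  n31⇒n21 (via fail)
[46] read 'b'  n21⇒n21 (via fail)

Result: [[6,6],[11,5],[12,2],[18,1],[24,5],[26,7],[27,7],[28,7],[33,1],[44,6]]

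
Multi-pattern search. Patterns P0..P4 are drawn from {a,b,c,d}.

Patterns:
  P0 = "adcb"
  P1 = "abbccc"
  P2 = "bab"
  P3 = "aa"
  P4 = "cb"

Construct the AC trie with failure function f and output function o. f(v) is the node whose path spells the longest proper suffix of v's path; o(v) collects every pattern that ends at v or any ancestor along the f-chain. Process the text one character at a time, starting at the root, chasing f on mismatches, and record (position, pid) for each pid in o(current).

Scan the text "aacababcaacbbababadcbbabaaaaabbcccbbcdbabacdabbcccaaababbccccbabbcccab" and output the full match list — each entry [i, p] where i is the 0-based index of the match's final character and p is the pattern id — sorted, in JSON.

Build automaton:
Trie (insert patterns):
  0='ε' goto a→1 b→10 c→14
  1='a' goto a→13 b→5 d→2
  2='ad' goto c→3
  3='adc' goto b→4
  4='adcb' goto ·  [P0 ends]
  5='ab' goto b→6
  6='abb' goto c→7
  7='abbc' goto c→8
  8='abbcc' goto c→9
  9='abbccc' goto ·  [P1 ends]
  10='b' goto a→11
  11='ba' goto b→12
  12='bab' goto ·  [P2 ends]
  13='aa' goto ·  [P3 ends]
  14='c' goto b→15
  15='cb' goto ·  [P4 ends]

Failure links (BFS by depth):
  fail(1) 'a': from fail(0)=0 chase 'a': 0 ⇒ 0;  out=∅∪out(0)=∅
  fail(10) 'b': from fail(0)=0 chase 'b': 0 ⇒ 0;  out=∅∪out(0)=∅
  fail(14) 'c': from fail(0)=0 chase 'c': 0 ⇒ 0;  out=∅∪out(0)=∅
  fail(2) 'ad': from fail(1)=0 chase 'd': 0 ⇒ 0;  out=∅∪out(0)=∅
  fail(5) 'ab': from fail(1)=0 chase 'b': 0 ⇒ 10;  out=∅∪out(10)=∅
  fail(11) 'ba': from fail(10)=0 chase 'a': 0 ⇒ 1;  out=∅∪out(1)=∅
  fail(13) 'aa': from fail(1)=0 chase 'a': 0 ⇒ 1;  out={3}∪out(1)={3}
  fail(15) 'cb': from fail(14)=0 chase 'b': 0 ⇒ 10;  out={4}∪out(10)={4}
  fail(3) 'adc': from fail(2)=0 chase 'c': 0 ⇒ 14;  out=∅∪out(14)=∅
  fail(6) 'abb': from fail(5)=10 chase 'b': 10→0 ⇒ 10;  out=∅∪out(10)=∅
  fail(12) 'bab': from fail(11)=1 chase 'b': 1 ⇒ 5;  out={2}∪out(5)={2}
  fail(4) 'adcb': from fail(3)=14 chase 'b': 14 ⇒ 15;  out={0}∪out(15)={0,4}
  fail(7) 'abbc': from fail(6)=10 chase 'c': 10→0 ⇒ 14;  out=∅∪out(14)=∅
  fail(8) 'abbcc': from fail(7)=14 chase 'c': 14→0 ⇒ 14;  out=∅∪out(14)=∅
  fail(9) 'abbccc': from fail(8)=14 chase 'c': 14→0 ⇒ 14;  out={1}∪out(14)={1}

Scan:
i=0 'a': node 0→1
i=1 'a': node 1→13  ** P3@[0:1]
i=2 'c': node 13→14 (fail-walked)
i=3 'a': node 14→1 (fail-walked)
i=4 'b': node 1→5
i=5 'a': node 5→11 (fail-walked)
i=6 'b': node 11→12  ** P2@[4:6]
i=7 'c': node 12→14 (fail-walked)
i=8 'a': node 14→1 (fail-walked)
i=9 'a': node 1→13  ** P3@[8:9]
i=10 'c': node 13→14 (fail-walked)
i=11 'b': node 14→15  ** P4@[10:11]
i=12 'b': node 15→10 (fail-walked)
i=13 'a': node 10→11
i=14 'b': node 11→12  ** P2@[12:14]
i=15 'a': node 12→11 (fail-walked)
i=16 'b': node 11→12  ** P2@[14:16]
i=17 'a': node 12→11 (fail-walked)
i=18 'd': node 11→2 (fail-walked)
i=19 'c': node 2→3
i=20 'b': node 3→4  ** P0@[17:20],P4@[19:20]
i=21 'b': node 4→10 (fail-walked)
i=22 'a': node 10→11
i=23 'b': node 11→12  ** P2@[21:23]
i=24 'a': node 12→11 (fail-walked)
i=25 'a': node 11→13 (fail-walked)  ** P3@[24:25]
i=26 'a': node 13→13 (fail-walked)  ** P3@[25:26]
i=27 'a': node 13→13 (fail-walked)  ** P3@[26:27]
i=28 'a': node 13→13 (fail-walked)  ** P3@[27:28]
i=29 'b': node 13→5 (fail-walked)
i=30 'b': node 5→6
i=31 'c': node 6→7
i=32 'c': node 7→8
i=33 'c': node 8→9  ** P1@[28:33]
i=34 'b': node 9→15 (fail-walked)  ** P4@[33:34]
i=35 'b': node 15→10 (fail-walked)
i=36 'c': node 10→14 (fail-walked)
i=37 'd': node 14→0 (fail-walked)
i=38 'b': node 0→10
i=39 'a': node 10→11
i=40 'b': node 11→12  ** P2@[38:40]
i=41 'a': node 12→11 (fail-walked)
i=42 'c': node 11→14 (fail-walked)
i=43 'd': node 14→0 (fail-walked)
i=44 'a': node 0→1
i=45 'b': node 1→5
i=46 'b': node 5→6
i=47 'c': node 6→7
i=48 'c': node 7→8
i=49 'c': node 8→9  ** P1@[44:49]
i=50 'a': node 9→1 (fail-walked)
i=51 'a': node 1→13  ** P3@[50:51]
i=52 'a': node 13→13 (fail-walked)  ** P3@[51:52]
i=53 'b': node 13→5 (fail-walked)
i=54 'a': node 5→11 (fail-walked)
i=55 'b': node 11→12  ** P2@[53:55]
i=56 'b': node 12→6 (fail-walked)
i=57 'c': node 6→7
i=58 'c': node 7→8
i=59 'c': node 8→9  ** P1@[54:59]
i=60 'c': node 9→14 (fail-walked)
i=61 'b': node 14→15  ** P4@[60:61]
i=62 'a': node 15→11 (fail-walked)
i=63 'b': node 11→12  ** P2@[61:63]
i=64 'b': node 12→6 (fail-walked)
i=65 'c': node 6→7
i=66 'c': node 7→8
i=67 'c': node 8→9  ** P1@[62:67]
i=68 'a': node 9→1 (fail-walked)
i=69 'b': node 1→5

Matches: [[1,3],[6,2],[9,3],[11,4],[14,2],[16,2],[20,0],[20,4],[23,2],[25,3],[26,3],[27,3],[28,3],[33,1],[34,4],[40,2],[49,1],[51,3],[52,3],[55,2],[59,1],[61,4],[63,2],[67,1]]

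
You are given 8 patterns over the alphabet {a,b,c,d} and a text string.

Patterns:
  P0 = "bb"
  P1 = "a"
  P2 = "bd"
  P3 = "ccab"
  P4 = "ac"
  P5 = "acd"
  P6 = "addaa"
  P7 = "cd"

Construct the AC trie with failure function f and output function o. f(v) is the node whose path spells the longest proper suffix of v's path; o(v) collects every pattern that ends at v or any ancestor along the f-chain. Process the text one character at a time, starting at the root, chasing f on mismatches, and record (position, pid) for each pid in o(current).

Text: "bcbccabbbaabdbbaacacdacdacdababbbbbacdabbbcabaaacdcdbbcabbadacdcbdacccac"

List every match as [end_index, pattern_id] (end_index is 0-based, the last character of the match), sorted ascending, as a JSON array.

Construct AC machine:
Trie (insert patterns):
  0='ε' goto a→3 b→1 c→5
  1='b' goto b→2 d→4
  2='bb' goto ·  [P0 ends]
  3='a' goto c→9 d→11  [P1 ends]
  4='bd' goto ·  [P2 ends]
  5='c' goto c→6 d→15
  6='cc' goto a→7
  7='cca' goto b→8
  8='ccab' goto ·  [P3 ends]
  9='ac' goto d→10  [P4 ends]
  10='acd' goto ·  [P5 ends]
  11='ad' goto d→12
  12='add' goto a→13
  13='adda' goto a→14
  14='addaa' goto ·  [P6 ends]
  15='cd' goto ·  [P7 ends]

Failure links (BFS by depth):
  n1('b'): parent n0 fail=0; on 'b' 0 → fail=0;  out ∅∪∅=∅
  n3('a'): parent n0 fail=0; on 'a' 0 → fail=0;  out {1}∪∅={1}
  n5('c'): parent n0 fail=0; on 'c' 0 → fail=0;  out ∅∪∅=∅
  n2('bb'): parent n1 fail=0; on 'b' 0 → fail=1;  out {0}∪∅={0}
  n4('bd'): parent n1 fail=0; on 'd' 0 → fail=0;  out {2}∪∅={2}
  n6('cc'): parent n5 fail=0; on 'c' 0 → fail=5;  out ∅∪∅=∅
  n9('ac'): parent n3 fail=0; on 'c' 0 → fail=5;  out {4}∪∅={4}
  n11('ad'): parent n3 fail=0; on 'd' 0 → fail=0;  out ∅∪∅=∅
  n15('cd'): parent n5 fail=0; on 'd' 0 → fail=0;  out {7}∪∅={7}
  n7('cca'): parent n6 fail=5; on 'a' 5→0 → fail=3;  out ∅∪{1}={1}
  n10('acd'): parent n9 fail=5; on 'd' 5 → fail=15;  out {5}∪{7}={5,7}
  n12('add'): parent n11 fail=0; on 'd' 0 → fail=0;  out ∅∪∅=∅
  n8('ccab'): parent n7 fail=3; on 'b' 3→0 → fail=1;  out {3}∪∅={3}
  n13('adda'): parent n12 fail=0; on 'a' 0 → fail=3;  out ∅∪{1}={1}
  n14('addaa'): parent n13 fail=3; on 'a' 3→0 → fail=3;  out {6}∪{1}={1,6}

Scan:
i=0 'b': node 0→1
i=1 'c': node 1→5 (fail-walked)
i=2 'b': node 5→1 (fail-walked)
i=3 'c': node 1→5 (fail-walked)
i=4 'c': node 5→6
i=5 'a': node 6→7  → match P1@[5:5]
i=6 'b': node 7→8  → match P3@[3:6]
i=7 'b': node 8→2 (fail-walked)  → match P0@[6:7]
i=8 'b': node 2→2 (fail-walked)  → match P0@[7:8]
i=9 'a': node 2→3 (fail-walked)  → match P1@[9:9]
i=10 'a': node 3→3 (fail-walked)  → match P1@[10:10]
i=11 'b': node 3→1 (fail-walked)
i=12 'd': node 1→4  → match P2@[11:12]
i=13 'b': node 4→1 (fail-walked)
i=14 'b': node 1→2  → match P0@[13:14]
i=15 'a': node 2→3 (fail-walked)  → match P1@[15:15]
i=16 'a': node 3→3 (fail-walked)  → match P1@[16:16]
i=17 'c': node 3→9  → match P4@[16:17]
i=18 'a': node 9→3 (fail-walked)  → match P1@[18:18]
i=19 'c': node 3→9  → match P4@[18:19]
i=20 'd': node 9→10  → match P5@[18:20],P7@[19:20]
i=21 'a': node 10→3 (fail-walked)  → match P1@[21:21]
i=22 'c': node 3→9  → match P4@[21:22]
i=23 'd': node 9→10  → match P5@[21:23],P7@[22:23]
i=24 'a': node 10→3 (fail-walked)  → match P1@[24:24]
i=25 'c': node 3→9  → match P4@[24:25]
i=26 'd': node 9→10  → match P5@[24:26],P7@[25:26]
i=27 'a': node 10→3 (fail-walked)  → match P1@[27:27]
i=28 'b': node 3→1 (fail-walked)
i=29 'a': node 1→3 (fail-walked)  → match P1@[29:29]
i=30 'b': node 3→1 (fail-walked)
i=31 'b': node 1→2  → match P0@[30:31]
i=32 'b': node 2→2 (fail-walked)  → match P0@[31:32]
i=33 'b': node 2→2 (fail-walked)  → match P0@[32:33]
i=34 'b': node 2→2 (fail-walked)  → match P0@[33:34]
i=35 'a': node 2→3 (fail-walked)  → match P1@[35:35]
i=36 'c': node 3→9  → match P4@[35:36]
i=37 'd': node 9→10  → match P5@[35:37],P7@[36:37]
i=38 'a': node 10→3 (fail-walked)  → match P1@[38:38]
i=39 'b': node 3→1 (fail-walked)
i=40 'b': node 1→2  → match P0@[39:40]
i=41 'b': node 2→2 (fail-walked)  → match P0@[40:41]
i=42 'c': node 2→5 (fail-walked)
i=43 'a': node 5→3 (fail-walked)  → match P1@[43:43]
i=44 'b': node 3→1 (fail-walked)
i=45 'a': node 1→3 (fail-walked)  → match P1@[45:45]
i=46 'a': node 3→3 (fail-walked)  → match P1@[46:46]
i=47 'a': node 3→3 (fail-walked)  → match P1@[47:47]
i=48 'c': node 3→9  → match P4@[47:48]
i=49 'd': node 9→10  → match P5@[47:49],P7@[48:49]
i=50 'c': node 10→5 (fail-walked)
i=51 'd': node 5→15  → match P7@[50:51]
i=52 'b': node 15→1 (fail-walked)
i=53 'b': node 1→2  → match P0@[52:53]
i=54 'c': node 2→5 (fail-walked)
i=55 'a': node 5→3 (fail-walked)  → match P1@[55:55]
i=56 'b': node 3→1 (fail-walked)
i=57 'b': node 1→2  → match P0@[56:57]
i=58 'a': node 2→3 (fail-walked)  → match P1@[58:58]
i=59 'd': node 3→11
i=60 'a': node 11→3 (fail-walked)  → match P1@[60:60]
i=61 'c': node 3→9  → match P4@[60:61]
i=62 'd': node 9→10  → match P5@[60:62],P7@[61:62]
i=63 'c': node 10→5 (fail-walked)
i=64 'b': node 5→1 (fail-walked)
i=65 'd': node 1→4  → match P2@[64:65]
i=66 'a': node 4→3 (fail-walked)  → match P1@[66:66]
i=67 'c': node 3→9  → match P4@[66:67]
i=68 'c': node 9→6 (fail-walked)
i=69 'c': node 6→6 (fail-walked)
i=70 'a': node 6→7  → match P1@[70:70]
i=71 'c': node 7→9 (fail-walked)  → match P4@[70:71]

Result: [[5,1],[6,3],[7,0],[8,0],[9,1],[10,1],[12,2],[14,0],[15,1],[16,1],[17,4],[18,1],[19,4],[20,5],[20,7],[21,1],[22,4],[23,5],[23,7],[24,1],[25,4],[26,5],[26,7],[27,1],[29,1],[31,0],[32,0],[33,0],[34,0],[35,1],[36,4],[37,5],[37,7],[38,1],[40,0],[41,0],[43,1],[45,1],[46,1],[47,1],[48,4],[49,5],[49,7],[51,7],[53,0],[55,1],[57,0],[58,1],[60,1],[61,4],[62,5],[62,7],[65,2],[66,1],[67,4],[70,1],[71,4]]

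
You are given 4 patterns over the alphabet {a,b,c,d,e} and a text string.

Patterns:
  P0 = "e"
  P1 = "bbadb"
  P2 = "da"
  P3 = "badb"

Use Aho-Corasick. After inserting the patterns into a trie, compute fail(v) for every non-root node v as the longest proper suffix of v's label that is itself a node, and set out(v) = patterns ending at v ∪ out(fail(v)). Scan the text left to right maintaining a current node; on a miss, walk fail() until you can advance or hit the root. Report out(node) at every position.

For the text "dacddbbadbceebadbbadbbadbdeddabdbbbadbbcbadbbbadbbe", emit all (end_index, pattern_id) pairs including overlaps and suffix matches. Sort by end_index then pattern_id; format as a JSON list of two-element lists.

Build automaton:
Trie (insert patterns):
  0='ε' goto b→2 d→7 e→1
  1='e' goto ·  [P0 ends]
  2='b' goto a→9 b→3
  3='bb' goto a→4
  4='bba' goto d→5
  5='bbad' goto b→6
  6='bbadb' goto ·  [P1 ends]
  7='d' goto a→8
  8='da' goto ·  [P2 ends]
  9='ba' goto d→10
  10='bad' goto b→11
  11='badb' goto ·  [P3 ends]

Failure links (BFS by depth):
  n1('e'): parent n0 fail=0; on 'e' 0 → fail=0;  out {0}∪∅={0}
  n2('b'): parent n0 fail=0; on 'b' 0 → fail=0;  out ∅∪∅=∅
  n7('d'): parent n0 fail=0; on 'd' 0 → fail=0;  out ∅∪∅=∅
  n3('bb'): parent n2 fail=0; on 'b' 0 → fail=2;  out ∅∪∅=∅
  n8('da'): parent n7 fail=0; on 'a' 0 → fail=0;  out {2}∪∅={2}
  n9('ba'): parent n2 fail=0; on 'a' 0 → fail=0;  out ∅∪∅=∅
  n4('bba'): parent n3 fail=2; on 'a' 2 → fail=9;  out ∅∪∅=∅
  n10('bad'): parent n9 fail=0; on 'd' 0 → fail=7;  out ∅∪∅=∅
  n5('bbad'): parent n4 fail=9; on 'd' 9 → fail=10;  out ∅∪∅=∅
  n11('badb'): parent n10 fail=7; on 'b' 7→0 → fail=2;  out {3}∪∅={3}
  n6('bbadb'): parent n5 fail=10; on 'b' 10 → fail=11;  out {1}∪{3}={1,3}

Text stream:
pos 0 'd': at 7
pos 1 'a': at 8  → match P2@[0:1]
pos 2 'c': at 0 (via fail)
pos 3 'd': at 7
pos 4 'd': at 7 (via fail)
pos 5 'b': at 2 (via fail)
pos 6 'b': at 3
pos 7 'a': at 4
pos 8 'd': at 5
pos 9 'b': at 6  → match P1@[5:9],P3@[6:9]
pos 10 'c': at 0 (via fail)
pos 11 'e': at 1  → match P0@[11:11]
pos 12 'e': at 1 (via fail)  → match P0@[12:12]
pos 13 'b': at 2 (via fail)
pos 14 'a': at 9
pos 15 'd': at 10
pos 16 'b': at 11  → match P3@[13:16]
pos 17 'b': at 3 (via fail)
pos 18 'a': at 4
pos 19 'd': at 5
pos 20 'b': at 6  → match P1@[16:20],P3@[17:20]
pos 21 'b': at 3 (via fail)
pos 22 'a': at 4
pos 23 'd': at 5
pos 24 'b': at 6  → match P1@[20:24],P3@[21:24]
pos 25 'd': at 7 (via fail)
pos 26 'e': at 1 (via fail)  → match P0@[26:26]
pos 27 'd': at 7 (via fail)
pos 28 'd': at 7 (via fail)
pos 29 'a': at 8  → match P2@[28:29]
pos 30 'b': at 2 (via fail)
pos 31 'd': at 7 (via fail)
pos 32 'b': at 2 (via fail)
pos 33 'b': at 3
pos 34 'b': at 3 (via fail)
pos 35 'a': at 4
pos 36 'd': at 5
pos 37 'b': at 6  → match P1@[33:37],P3@[34:37]
pos 38 'b': at 3 (via fail)
pos 39 'c': at 0 (via fail)
pos 40 'b': at 2
pos 41 'a': at 9
pos 42 'd': at 10
pos 43 'b': at 11  → match P3@[40:43]
pos 44 'b': at 3 (via fail)
pos 45 'b': at 3 (via fail)
pos 46 'a': at 4
pos 47 'd': at 5
pos 48 'b': at 6  → match P1@[44:48],P3@[45:48]
pos 49 'b': at 3 (via fail)
pos 50 'e': at 1 (via fail)  → match P0@[50:50]

Result: [[1,2],[9,1],[9,3],[11,0],[12,0],[16,3],[20,1],[20,3],[24,1],[24,3],[26,0],[29,2],[37,1],[37,3],[43,3],[48,1],[48,3],[50,0]]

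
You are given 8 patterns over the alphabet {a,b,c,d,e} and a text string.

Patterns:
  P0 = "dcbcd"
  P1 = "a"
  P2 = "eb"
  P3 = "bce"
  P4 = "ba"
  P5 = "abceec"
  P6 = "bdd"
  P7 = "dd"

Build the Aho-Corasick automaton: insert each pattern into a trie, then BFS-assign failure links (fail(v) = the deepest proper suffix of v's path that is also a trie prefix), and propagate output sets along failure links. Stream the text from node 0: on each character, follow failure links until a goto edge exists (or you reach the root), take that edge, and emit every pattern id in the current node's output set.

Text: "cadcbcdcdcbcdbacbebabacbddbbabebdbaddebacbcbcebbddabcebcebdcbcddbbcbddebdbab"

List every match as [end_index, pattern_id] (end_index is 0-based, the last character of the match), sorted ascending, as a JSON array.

Build automaton:
Trie nodes:
  n0 'ε': a→6 b→9 d→1 e→7
  n1 'd': c→2 d→20
  n2 'dc': b→3
  n3 'dcb': c→4
  n4 'dcbc': d→5
  n5 'dcbcd': ·  ←P0
  n6 'a': b→13  ←P1
  n7 'e': b→8
  n8 'eb': ·  ←P2
  n9 'b': a→12 c→10 d→18
  n10 'bc': e→11
  n11 'bce': ·  ←P3
  n12 'ba': ·  ←P4
  n13 'ab': c→14
  n14 'abc': e→15
  n15 'abce': e→16
  n16 'abcee': c→17
  n17 'abceec': ·  ←P5
  n18 'bd': d→19
  n19 'bdd': ·  ←P6
  n20 'dd': ·  ←P7

Failure links (BFS by depth):
  n1('d'): parent n0 fail=0; on 'd' 0 → fail=0;  out ∅∪∅=∅
  n6('a'): parent n0 fail=0; on 'a' 0 → fail=0;  out {1}∪∅={1}
  n7('e'): parent n0 fail=0; on 'e' 0 → fail=0;  out ∅∪∅=∅
  n9('b'): parent n0 fail=0; on 'b' 0 → fail=0;  out ∅∪∅=∅
  n2('dc'): parent n1 fail=0; on 'c' 0 → fail=0;  out ∅∪∅=∅
  n8('eb'): parent n7 fail=0; on 'b' 0 → fail=9;  out {2}∪∅={2}
  n10('bc'): parent n9 fail=0; on 'c' 0 → fail=0;  out ∅∪∅=∅
  n12('ba'): parent n9 fail=0; on 'a' 0 → fail=6;  out {4}∪{1}={1,4}
  n13('ab'): parent n6 fail=0; on 'b' 0 → fail=9;  out ∅∪∅=∅
  n18('bd'): parent n9 fail=0; on 'd' 0 → fail=1;  out ∅∪∅=∅
  n20('dd'): parent n1 fail=0; on 'd' 0 → fail=1;  out {7}∪∅={7}
  n3('dcb'): parent n2 fail=0; on 'b' 0 → fail=9;  out ∅∪∅=∅
  n11('bce'): parent n10 fail=0; on 'e' 0 → fail=7;  out {3}∪∅={3}
  n14('abc'): parent n13 fail=9; on 'c' 9 → fail=10;  out ∅∪∅=∅
  n19('bdd'): parent n18 fail=1; on 'd' 1 → fail=20;  out {6}∪{7}={6,7}
  n4('dcbc'): parent n3 fail=9; on 'c' 9 → fail=10;  out ∅∪∅=∅
  n15('abce'): parent n14 fail=10; on 'e' 10 → fail=11;  out ∅∪{3}={3}
  n5('dcbcd'): parent n4 fail=10; on 'd' 10→0 → fail=1;  out {0}∪∅={0}
  n16('abcee'): parent n15 fail=11; on 'e' 11→7→0 → fail=7;  out ∅∪∅=∅
  n17('abceec'): parent n16 fail=7; on 'c' 7→0 → fail=0;  out {5}∪∅={5}

Text stream:
i=0 'c': node 0→0
i=1 'a': node 0→6  ** P1@[1:1]
i=2 'd': node 6→1 (via fail)
i=3 'c': node 1→2
i=4 'b': node 2→3
i=5 'c': node 3→4
i=6 'd': node 4→5  ** P0@[2:6]
i=7 'c': node 5→2 (via fail)
i=8 'd': node 2→1 (via fail)
i=9 'c': node 1→2
i=10 'b': node 2→3
i=11 'c': node 3→4
i=12 'd': node 4→5  ** P0@[8:12]
i=13 'b': node 5→9 (via fail)
i=14 'a': node 9→12  ** P1@[14:14],P4@[13:14]
i=15 'c': node 12→0 (via fail)
i=16 'b': node 0→9
i=17 'e': node 9→7 (via fail)
i=18 'b': node 7→8  ** P2@[17:18]
i=19 'a': node 8→12 (via fail)  ** P1@[19:19],P4@[18:19]
i=20 'b': node 12→13 (via fail)
i=21 'a': node 13→12 (via fail)  ** P1@[21:21],P4@[20:21]
i=22 'c': node 12→0 (via fail)
i=23 'b': node 0→9
i=24 'd': node 9→18
i=25 'd': node 18→19  ** P6@[23:25],P7@[24:25]
i=26 'b': node 19→9 (via fail)
i=27 'b': node 9→9 (via fail)
i=28 'a': node 9→12  ** P1@[28:28],P4@[27:28]
i=29 'b': node 12→13 (via fail)
i=30 'e': node 13→7 (via fail)
i=31 'b': node 7→8  ** P2@[30:31]
i=32 'd': node 8→18 (via fail)
i=33 'b': node 18→9 (via fail)
i=34 'a': node 9→12  ** P1@[34:34],P4@[33:34]
i=35 'd': node 12→1 (via fail)
i=36 'd': node 1→20  ** P7@[35:36]
i=37 'e': node 20→7 (via fail)
i=38 'b': node 7→8  ** P2@[37:38]
i=39 'a': node 8→12 (via fail)  ** P1@[39:39],P4@[38:39]
i=40 'c': node 12→0 (via fail)
i=41 'b': node 0→9
i=42 'c': node 9→10
i=43 'b': node 10→9 (via fail)
i=44 'c': node 9→10
i=45 'e': node 10→11  ** P3@[43:45]
i=46 'b': node 11→8 (via fail)  ** P2@[45:46]
i=47 'b': node 8→9 (via fail)
i=48 'd': node 9→18
i=49 'd': node 18→19  ** P6@[47:49],P7@[48:49]
i=50 'a': node 19→6 (via fail)  ** P1@[50:50]
i=51 'b': node 6→13
i=52 'c': node 13→14
i=53 'e': node 14→15  ** P3@[51:53]
i=54 'b': node 15→8 (via fail)  ** P2@[53:54]
i=55 'c': node 8→10 (via fail)
i=56 'e': node 10→11  ** P3@[54:56]
i=57 'b': node 11→8 (via fail)  ** P2@[56:57]
i=58 'd': node 8→18 (via fail)
i=59 'c': node 18→2 (via fail)
i=60 'b': node 2→3
i=61 'c': node 3→4
i=62 'd': node 4→5  ** P0@[58:62]
i=63 'd': node 5→20 (via fail)  ** P7@[62:63]
i=64 'b': node 20→9 (via fail)
i=65 'b': node 9→9 (via fail)
i=66 'c': node 9→10
i=67 'b': node 10→9 (via fail)
i=68 'd': node 9→18
i=69 'd': node 18→19  ** P6@[67:69],P7@[68:69]
i=70 'e': node 19→7 (via fail)
i=71 'b': node 7→8  ** P2@[70:71]
i=72 'd': node 8→18 (via fail)
i=73 'b': node 18→9 (via fail)
i=74 'a': node 9→12  ** P1@[74:74],P4@[73:74]
i=75 'b': node 12→13 (via fail)

All matches (sorted): [[1,1],[6,0],[12,0],[14,1],[14,4],[18,2],[19,1],[19,4],[21,1],[21,4],[25,6],[25,7],[28,1],[28,4],[31,2],[34,1],[34,4],[36,7],[38,2],[39,1],[39,4],[45,3],[46,2],[49,6],[49,7],[50,1],[53,3],[54,2],[56,3],[57,2],[62,0],[63,7],[69,6],[69,7],[71,2],[74,1],[74,4]]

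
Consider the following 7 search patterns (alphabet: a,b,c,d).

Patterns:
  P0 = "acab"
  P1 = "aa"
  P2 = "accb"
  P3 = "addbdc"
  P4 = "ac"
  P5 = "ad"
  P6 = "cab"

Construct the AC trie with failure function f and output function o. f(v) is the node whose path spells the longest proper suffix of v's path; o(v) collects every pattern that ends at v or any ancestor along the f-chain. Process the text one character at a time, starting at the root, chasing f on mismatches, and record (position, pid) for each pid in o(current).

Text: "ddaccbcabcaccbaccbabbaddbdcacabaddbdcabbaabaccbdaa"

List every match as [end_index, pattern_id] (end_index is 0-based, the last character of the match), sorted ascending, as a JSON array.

Build automaton:
Trie nodes:
  0='ε' goto a→1 c→13
  1='a' goto a→5 c→2 d→8
  2='ac' goto a→3 c→6  [P4 ends]
  3='aca' goto b→4
  4='acab' goto ·  [P0 ends]
  5='aa' goto ·  [P1 ends]
  6='acc' goto b→7
  7='accb' goto ·  [P2 ends]
  8='ad' goto d→9  [P5 ends]
  9='add' goto b→10
  10='addb' goto d→11
  11='addbd' goto c→12
  12='addbdc' goto ·  [P3 ends]
  13='c' goto a→14
  14='ca' goto b→15
  15='cab' goto ·  [P6 ends]

BFS fail/out derivation:
  fail(1) 'a': from fail(0)=0 chase 'a': 0 ⇒ 0;  out=∅∪out(0)=∅
  fail(13) 'c': from fail(0)=0 chase 'c': 0 ⇒ 0;  out=∅∪out(0)=∅
  fail(2) 'ac': from fail(1)=0 chase 'c': 0 ⇒ 13;  out={4}∪out(13)={4}
  fail(5) 'aa': from fail(1)=0 chase 'a': 0 ⇒ 1;  out={1}∪out(1)={1}
  fail(8) 'ad': from fail(1)=0 chase 'd': 0 ⇒ 0;  out={5}∪out(0)={5}
  fail(14) 'ca': from fail(13)=0 chase 'a': 0 ⇒ 1;  out=∅∪out(1)=∅
  fail(3) 'aca': from fail(2)=13 chase 'a': 13 ⇒ 14;  out=∅∪out(14)=∅
  fail(6) 'acc': from fail(2)=13 chase 'c': 13→0 ⇒ 13;  out=∅∪out(13)=∅
  fail(9) 'add': from fail(8)=0 chase 'd': 0 ⇒ 0;  out=∅∪out(0)=∅
  fail(15) 'cab': from fail(14)=1 chase 'b': 1→0 ⇒ 0;  out={6}∪out(0)={6}
  fail(4) 'acab': from fail(3)=14 chase 'b': 14 ⇒ 15;  out={0}∪out(15)={0,6}
  fail(7) 'accb': from fail(6)=13 chase 'b': 13→0 ⇒ 0;  out={2}∪out(0)={2}
  fail(10) 'addb': from fail(9)=0 chase 'b': 0 ⇒ 0;  out=∅∪out(0)=∅
  fail(11) 'addbd': from fail(10)=0 chase 'd': 0 ⇒ 0;  out=∅∪out(0)=∅
  fail(12) 'addbdc': from fail(11)=0 chase 'c': 0 ⇒ 13;  out={3}∪out(13)={3}

Scan:
i=0 'd': node 0→0
i=1 'd': node 0→0
i=2 'a': node 0→1
i=3 'c': node 1→2  → match P4@[2:3]
i=4 'c': node 2→6
i=5 'b': node 6→7  → match P2@[2:5]
i=6 'c': node 7→13 ·f
i=7 'a': node 13→14
i=8 'b': node 14→15  → match P6@[6:8]
i=9 'c': node 15→13 ·f
i=10 'a': node 13→14
i=11 'c': node 14→2 ·f  → match P4@[10:11]
i=12 'c': node 2→6
i=13 'b': node 6→7  → match P2@[10:13]
i=14 'a': node 7→1 ·f
i=15 'c': node 1→2  → match P4@[14:15]
i=16 'c': node 2→6
i=17 'b': node 6→7  → match P2@[14:17]
i=18 'a': node 7→1 ·f
i=19 'b': node 1→0 ·f
i=20 'b': node 0→0
i=21 'a': node 0→1
i=22 'd': node 1→8  → match P5@[21:22]
i=23 'd': node 8→9
i=24 'b': node 9→10
i=25 'd': node 10→11
i=26 'c': node 11→12  → match P3@[21:26]
i=27 'a': node 12→14 ·f
i=28 'c': node 14→2 ·f  → match P4@[27:28]
i=29 'a': node 2→3
i=30 'b': node 3→4  → match P0@[27:30],P6@[28:30]
i=31 'a': node 4→1 ·f
i=32 'd': node 1→8  → match P5@[31:32]
i=33 'd': node 8→9
i=34 'b': node 9→10
i=35 'd': node 10→11
i=36 'c': node 11→12  → match P3@[31:36]
i=37 'a': node 12→14 ·f
i=38 'b': node 14→15  → match P6@[36:38]
i=39 'b': node 15→0 ·f
i=40 'a': node 0→1
i=41 'a': node 1→5  → match P1@[40:41]
i=42 'b': node 5→0 ·f
i=43 'a': node 0→1
i=44 'c': node 1→2  → match P4@[43:44]
i=45 'c': node 2→6
i=46 'b': node 6→7  → match P2@[43:46]
i=47 'd': node 7→0 ·f
i=48 'a': node 0→1
i=49 'a': node 1→5  → match P1@[48:49]

All matches (sorted): [[3,4],[5,2],[8,6],[11,4],[13,2],[15,4],[17,2],[22,5],[26,3],[28,4],[30,0],[30,6],[32,5],[36,3],[38,6],[41,1],[44,4],[46,2],[49,1]]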